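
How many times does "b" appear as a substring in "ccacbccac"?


Searching for "b" in "ccacbccac"
Scanning each position:
  Position 0: "c" => no
  Position 1: "c" => no
  Position 2: "a" => no
  Position 3: "c" => no
  Position 4: "b" => MATCH
  Position 5: "c" => no
  Position 6: "c" => no
  Position 7: "a" => no
  Position 8: "c" => no
Total occurrences: 1

1


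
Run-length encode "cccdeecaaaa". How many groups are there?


Input: cccdeecaaaa
Scanning for consecutive runs:
  Group 1: 'c' x 3 (positions 0-2)
  Group 2: 'd' x 1 (positions 3-3)
  Group 3: 'e' x 2 (positions 4-5)
  Group 4: 'c' x 1 (positions 6-6)
  Group 5: 'a' x 4 (positions 7-10)
Total groups: 5

5


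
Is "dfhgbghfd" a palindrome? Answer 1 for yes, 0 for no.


Input: dfhgbghfd
Reversed: dfhgbghfd
  Compare pos 0 ('d') with pos 8 ('d'): match
  Compare pos 1 ('f') with pos 7 ('f'): match
  Compare pos 2 ('h') with pos 6 ('h'): match
  Compare pos 3 ('g') with pos 5 ('g'): match
Result: palindrome

1


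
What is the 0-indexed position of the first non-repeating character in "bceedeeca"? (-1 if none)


Input: bceedeeca
Character frequencies:
  'a': 1
  'b': 1
  'c': 2
  'd': 1
  'e': 4
Scanning left to right for freq == 1:
  Position 0 ('b'): unique! => answer = 0

0


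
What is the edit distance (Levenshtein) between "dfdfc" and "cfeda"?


Computing edit distance: "dfdfc" -> "cfeda"
DP table:
           c    f    e    d    a
      0    1    2    3    4    5
  d   1    1    2    3    3    4
  f   2    2    1    2    3    4
  d   3    3    2    2    2    3
  f   4    4    3    3    3    3
  c   5    4    4    4    4    4
Edit distance = dp[5][5] = 4

4


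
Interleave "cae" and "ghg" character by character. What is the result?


Interleaving "cae" and "ghg":
  Position 0: 'c' from first, 'g' from second => "cg"
  Position 1: 'a' from first, 'h' from second => "ah"
  Position 2: 'e' from first, 'g' from second => "eg"
Result: cgaheg

cgaheg


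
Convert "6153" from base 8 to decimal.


Input: "6153" in base 8
Positional expansion:
  Digit '6' (value 6) x 8^3 = 3072
  Digit '1' (value 1) x 8^2 = 64
  Digit '5' (value 5) x 8^1 = 40
  Digit '3' (value 3) x 8^0 = 3
Sum = 3179

3179


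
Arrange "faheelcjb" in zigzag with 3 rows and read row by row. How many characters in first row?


Zigzag "faheelcjb" into 3 rows:
Placing characters:
  'f' => row 0
  'a' => row 1
  'h' => row 2
  'e' => row 1
  'e' => row 0
  'l' => row 1
  'c' => row 2
  'j' => row 1
  'b' => row 0
Rows:
  Row 0: "feb"
  Row 1: "aelj"
  Row 2: "hc"
First row length: 3

3


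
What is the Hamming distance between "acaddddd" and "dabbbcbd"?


Comparing "acaddddd" and "dabbbcbd" position by position:
  Position 0: 'a' vs 'd' => differ
  Position 1: 'c' vs 'a' => differ
  Position 2: 'a' vs 'b' => differ
  Position 3: 'd' vs 'b' => differ
  Position 4: 'd' vs 'b' => differ
  Position 5: 'd' vs 'c' => differ
  Position 6: 'd' vs 'b' => differ
  Position 7: 'd' vs 'd' => same
Total differences (Hamming distance): 7

7


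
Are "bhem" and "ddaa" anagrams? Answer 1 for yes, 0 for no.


Strings: "bhem", "ddaa"
Sorted first:  behm
Sorted second: aadd
Differ at position 0: 'b' vs 'a' => not anagrams

0


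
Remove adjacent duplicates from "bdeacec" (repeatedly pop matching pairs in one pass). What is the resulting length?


Input: bdeacec
Stack-based adjacent duplicate removal:
  Read 'b': push. Stack: b
  Read 'd': push. Stack: bd
  Read 'e': push. Stack: bde
  Read 'a': push. Stack: bdea
  Read 'c': push. Stack: bdeac
  Read 'e': push. Stack: bdeace
  Read 'c': push. Stack: bdeacec
Final stack: "bdeacec" (length 7)

7


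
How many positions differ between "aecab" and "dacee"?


Comparing "aecab" and "dacee" position by position:
  Position 0: 'a' vs 'd' => DIFFER
  Position 1: 'e' vs 'a' => DIFFER
  Position 2: 'c' vs 'c' => same
  Position 3: 'a' vs 'e' => DIFFER
  Position 4: 'b' vs 'e' => DIFFER
Positions that differ: 4

4


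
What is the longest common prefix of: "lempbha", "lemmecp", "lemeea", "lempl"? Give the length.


Words: lempbha, lemmecp, lemeea, lempl
  Position 0: all 'l' => match
  Position 1: all 'e' => match
  Position 2: all 'm' => match
  Position 3: ('p', 'm', 'e', 'p') => mismatch, stop
LCP = "lem" (length 3)

3


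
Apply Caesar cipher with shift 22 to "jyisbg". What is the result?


Caesar cipher: shift "jyisbg" by 22
  'j' (pos 9) + 22 = pos 5 = 'f'
  'y' (pos 24) + 22 = pos 20 = 'u'
  'i' (pos 8) + 22 = pos 4 = 'e'
  's' (pos 18) + 22 = pos 14 = 'o'
  'b' (pos 1) + 22 = pos 23 = 'x'
  'g' (pos 6) + 22 = pos 2 = 'c'
Result: fueoxc

fueoxc


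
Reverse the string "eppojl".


Input: eppojl
Reading characters right to left:
  Position 5: 'l'
  Position 4: 'j'
  Position 3: 'o'
  Position 2: 'p'
  Position 1: 'p'
  Position 0: 'e'
Reversed: ljoppe

ljoppe


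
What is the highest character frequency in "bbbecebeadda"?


Input: bbbecebeadda
Character counts:
  'a': 2
  'b': 4
  'c': 1
  'd': 2
  'e': 3
Maximum frequency: 4

4


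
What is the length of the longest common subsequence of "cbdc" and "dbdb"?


LCS of "cbdc" and "dbdb"
DP table:
           d    b    d    b
      0    0    0    0    0
  c   0    0    0    0    0
  b   0    0    1    1    1
  d   0    1    1    2    2
  c   0    1    1    2    2
LCS length = dp[4][4] = 2

2


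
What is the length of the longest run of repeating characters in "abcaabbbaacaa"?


Input: "abcaabbbaacaa"
Scanning for longest run:
  Position 1 ('b'): new char, reset run to 1
  Position 2 ('c'): new char, reset run to 1
  Position 3 ('a'): new char, reset run to 1
  Position 4 ('a'): continues run of 'a', length=2
  Position 5 ('b'): new char, reset run to 1
  Position 6 ('b'): continues run of 'b', length=2
  Position 7 ('b'): continues run of 'b', length=3
  Position 8 ('a'): new char, reset run to 1
  Position 9 ('a'): continues run of 'a', length=2
  Position 10 ('c'): new char, reset run to 1
  Position 11 ('a'): new char, reset run to 1
  Position 12 ('a'): continues run of 'a', length=2
Longest run: 'b' with length 3

3


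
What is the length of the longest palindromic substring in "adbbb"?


Input: "adbbb"
Checking substrings for palindromes:
  [2:5] "bbb" (len 3) => palindrome
  [2:4] "bb" (len 2) => palindrome
  [3:5] "bb" (len 2) => palindrome
Longest palindromic substring: "bbb" with length 3

3


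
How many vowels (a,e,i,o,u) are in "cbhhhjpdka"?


Input: cbhhhjpdka
Checking each character:
  'c' at position 0: consonant
  'b' at position 1: consonant
  'h' at position 2: consonant
  'h' at position 3: consonant
  'h' at position 4: consonant
  'j' at position 5: consonant
  'p' at position 6: consonant
  'd' at position 7: consonant
  'k' at position 8: consonant
  'a' at position 9: vowel (running total: 1)
Total vowels: 1

1


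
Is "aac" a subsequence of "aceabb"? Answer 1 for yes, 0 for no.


Check if "aac" is a subsequence of "aceabb"
Greedy scan:
  Position 0 ('a'): matches sub[0] = 'a'
  Position 1 ('c'): no match needed
  Position 2 ('e'): no match needed
  Position 3 ('a'): matches sub[1] = 'a'
  Position 4 ('b'): no match needed
  Position 5 ('b'): no match needed
Only matched 2/3 characters => not a subsequence

0


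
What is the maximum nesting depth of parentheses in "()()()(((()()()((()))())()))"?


Input: "()()()(((()()()((()))())()))"
Tracking depth:
  Position 0 '(': depth becomes 1
  Position 1 ')': depth becomes 0
  Position 2 '(': depth becomes 1
  Position 3 ')': depth becomes 0
  Position 4 '(': depth becomes 1
  Position 5 ')': depth becomes 0
  Position 6 '(': depth becomes 1
  Position 7 '(': depth becomes 2
  Position 8 '(': depth becomes 3
  Position 9 '(': depth becomes 4
  Position 10 ')': depth becomes 3
  Position 11 '(': depth becomes 4
  Position 12 ')': depth becomes 3
  Position 13 '(': depth becomes 4
  Position 14 ')': depth becomes 3
  Position 15 '(': depth becomes 4
  Position 16 '(': depth becomes 5
  Position 17 '(': depth becomes 6
  Position 18 ')': depth becomes 5
  Position 19 ')': depth becomes 4
  Position 20 ')': depth becomes 3
  Position 21 '(': depth becomes 4
  Position 22 ')': depth becomes 3
  Position 23 ')': depth becomes 2
  Position 24 '(': depth becomes 3
  Position 25 ')': depth becomes 2
  Position 26 ')': depth becomes 1
  Position 27 ')': depth becomes 0
Maximum depth reached: 6

6


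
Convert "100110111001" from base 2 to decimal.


Input: "100110111001" in base 2
Positional expansion:
  Digit '1' (value 1) x 2^11 = 2048
  Digit '0' (value 0) x 2^10 = 0
  Digit '0' (value 0) x 2^9 = 0
  Digit '1' (value 1) x 2^8 = 256
  Digit '1' (value 1) x 2^7 = 128
  Digit '0' (value 0) x 2^6 = 0
  Digit '1' (value 1) x 2^5 = 32
  Digit '1' (value 1) x 2^4 = 16
  Digit '1' (value 1) x 2^3 = 8
  Digit '0' (value 0) x 2^2 = 0
  Digit '0' (value 0) x 2^1 = 0
  Digit '1' (value 1) x 2^0 = 1
Sum = 2489

2489


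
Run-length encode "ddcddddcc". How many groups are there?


Input: ddcddddcc
Scanning for consecutive runs:
  Group 1: 'd' x 2 (positions 0-1)
  Group 2: 'c' x 1 (positions 2-2)
  Group 3: 'd' x 4 (positions 3-6)
  Group 4: 'c' x 2 (positions 7-8)
Total groups: 4

4


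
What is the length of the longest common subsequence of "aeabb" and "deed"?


LCS of "aeabb" and "deed"
DP table:
           d    e    e    d
      0    0    0    0    0
  a   0    0    0    0    0
  e   0    0    1    1    1
  a   0    0    1    1    1
  b   0    0    1    1    1
  b   0    0    1    1    1
LCS length = dp[5][4] = 1

1


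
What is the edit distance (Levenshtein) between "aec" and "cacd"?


Computing edit distance: "aec" -> "cacd"
DP table:
           c    a    c    d
      0    1    2    3    4
  a   1    1    1    2    3
  e   2    2    2    2    3
  c   3    2    3    2    3
Edit distance = dp[3][4] = 3

3


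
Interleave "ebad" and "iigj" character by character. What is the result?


Interleaving "ebad" and "iigj":
  Position 0: 'e' from first, 'i' from second => "ei"
  Position 1: 'b' from first, 'i' from second => "bi"
  Position 2: 'a' from first, 'g' from second => "ag"
  Position 3: 'd' from first, 'j' from second => "dj"
Result: eibiagdj

eibiagdj


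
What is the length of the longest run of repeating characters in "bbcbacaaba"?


Input: "bbcbacaaba"
Scanning for longest run:
  Position 1 ('b'): continues run of 'b', length=2
  Position 2 ('c'): new char, reset run to 1
  Position 3 ('b'): new char, reset run to 1
  Position 4 ('a'): new char, reset run to 1
  Position 5 ('c'): new char, reset run to 1
  Position 6 ('a'): new char, reset run to 1
  Position 7 ('a'): continues run of 'a', length=2
  Position 8 ('b'): new char, reset run to 1
  Position 9 ('a'): new char, reset run to 1
Longest run: 'b' with length 2

2


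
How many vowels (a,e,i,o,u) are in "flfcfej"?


Input: flfcfej
Checking each character:
  'f' at position 0: consonant
  'l' at position 1: consonant
  'f' at position 2: consonant
  'c' at position 3: consonant
  'f' at position 4: consonant
  'e' at position 5: vowel (running total: 1)
  'j' at position 6: consonant
Total vowels: 1

1


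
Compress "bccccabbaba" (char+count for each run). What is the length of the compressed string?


Input: bccccabbaba
Runs:
  'b' x 1 => "b1"
  'c' x 4 => "c4"
  'a' x 1 => "a1"
  'b' x 2 => "b2"
  'a' x 1 => "a1"
  'b' x 1 => "b1"
  'a' x 1 => "a1"
Compressed: "b1c4a1b2a1b1a1"
Compressed length: 14

14


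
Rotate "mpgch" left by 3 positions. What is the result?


Input: "mpgch", rotate left by 3
First 3 characters: "mpg"
Remaining characters: "ch"
Concatenate remaining + first: "ch" + "mpg" = "chmpg"

chmpg


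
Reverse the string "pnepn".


Input: pnepn
Reading characters right to left:
  Position 4: 'n'
  Position 3: 'p'
  Position 2: 'e'
  Position 1: 'n'
  Position 0: 'p'
Reversed: npenp

npenp


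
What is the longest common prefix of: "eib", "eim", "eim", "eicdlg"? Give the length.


Words: eib, eim, eim, eicdlg
  Position 0: all 'e' => match
  Position 1: all 'i' => match
  Position 2: ('b', 'm', 'm', 'c') => mismatch, stop
LCP = "ei" (length 2)

2


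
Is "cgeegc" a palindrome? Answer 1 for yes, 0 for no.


Input: cgeegc
Reversed: cgeegc
  Compare pos 0 ('c') with pos 5 ('c'): match
  Compare pos 1 ('g') with pos 4 ('g'): match
  Compare pos 2 ('e') with pos 3 ('e'): match
Result: palindrome

1


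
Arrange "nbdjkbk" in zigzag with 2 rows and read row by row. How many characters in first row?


Zigzag "nbdjkbk" into 2 rows:
Placing characters:
  'n' => row 0
  'b' => row 1
  'd' => row 0
  'j' => row 1
  'k' => row 0
  'b' => row 1
  'k' => row 0
Rows:
  Row 0: "ndkk"
  Row 1: "bjb"
First row length: 4

4


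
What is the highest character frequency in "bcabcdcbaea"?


Input: bcabcdcbaea
Character counts:
  'a': 3
  'b': 3
  'c': 3
  'd': 1
  'e': 1
Maximum frequency: 3

3


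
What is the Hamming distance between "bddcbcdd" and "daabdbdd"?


Comparing "bddcbcdd" and "daabdbdd" position by position:
  Position 0: 'b' vs 'd' => differ
  Position 1: 'd' vs 'a' => differ
  Position 2: 'd' vs 'a' => differ
  Position 3: 'c' vs 'b' => differ
  Position 4: 'b' vs 'd' => differ
  Position 5: 'c' vs 'b' => differ
  Position 6: 'd' vs 'd' => same
  Position 7: 'd' vs 'd' => same
Total differences (Hamming distance): 6

6


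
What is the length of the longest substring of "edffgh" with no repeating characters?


Input: "edffgh"
Sliding window (track last position of each char):
  Position 0 ('e'): window [0,0] length 1 -- new best
  Position 1 ('d'): window [0,1] length 2 -- new best
  Position 2 ('f'): window [0,2] length 3 -- new best
  Position 3 ('f'): repeat (last at 2), move window start to 3
  Position 3 ('f'): window [3,3] length 1
  Position 4 ('g'): window [3,4] length 2
  Position 5 ('h'): window [3,5] length 3
Longest substring with no repeats: "edf" with length 3

3


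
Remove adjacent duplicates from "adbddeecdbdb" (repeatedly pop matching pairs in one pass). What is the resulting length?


Input: adbddeecdbdb
Stack-based adjacent duplicate removal:
  Read 'a': push. Stack: a
  Read 'd': push. Stack: ad
  Read 'b': push. Stack: adb
  Read 'd': push. Stack: adbd
  Read 'd': matches stack top 'd' => pop. Stack: adb
  Read 'e': push. Stack: adbe
  Read 'e': matches stack top 'e' => pop. Stack: adb
  Read 'c': push. Stack: adbc
  Read 'd': push. Stack: adbcd
  Read 'b': push. Stack: adbcdb
  Read 'd': push. Stack: adbcdbd
  Read 'b': push. Stack: adbcdbdb
Final stack: "adbcdbdb" (length 8)

8


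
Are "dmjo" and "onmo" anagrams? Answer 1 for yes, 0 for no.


Strings: "dmjo", "onmo"
Sorted first:  djmo
Sorted second: mnoo
Differ at position 0: 'd' vs 'm' => not anagrams

0


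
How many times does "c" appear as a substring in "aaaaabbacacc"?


Searching for "c" in "aaaaabbacacc"
Scanning each position:
  Position 0: "a" => no
  Position 1: "a" => no
  Position 2: "a" => no
  Position 3: "a" => no
  Position 4: "a" => no
  Position 5: "b" => no
  Position 6: "b" => no
  Position 7: "a" => no
  Position 8: "c" => MATCH
  Position 9: "a" => no
  Position 10: "c" => MATCH
  Position 11: "c" => MATCH
Total occurrences: 3

3


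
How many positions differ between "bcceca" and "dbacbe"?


Comparing "bcceca" and "dbacbe" position by position:
  Position 0: 'b' vs 'd' => DIFFER
  Position 1: 'c' vs 'b' => DIFFER
  Position 2: 'c' vs 'a' => DIFFER
  Position 3: 'e' vs 'c' => DIFFER
  Position 4: 'c' vs 'b' => DIFFER
  Position 5: 'a' vs 'e' => DIFFER
Positions that differ: 6

6


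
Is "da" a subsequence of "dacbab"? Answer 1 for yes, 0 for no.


Check if "da" is a subsequence of "dacbab"
Greedy scan:
  Position 0 ('d'): matches sub[0] = 'd'
  Position 1 ('a'): matches sub[1] = 'a'
  Position 2 ('c'): no match needed
  Position 3 ('b'): no match needed
  Position 4 ('a'): no match needed
  Position 5 ('b'): no match needed
All 2 characters matched => is a subsequence

1


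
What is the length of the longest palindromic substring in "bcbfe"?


Input: "bcbfe"
Checking substrings for palindromes:
  [0:3] "bcb" (len 3) => palindrome
Longest palindromic substring: "bcb" with length 3

3


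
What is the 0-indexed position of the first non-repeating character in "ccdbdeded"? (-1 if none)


Input: ccdbdeded
Character frequencies:
  'b': 1
  'c': 2
  'd': 4
  'e': 2
Scanning left to right for freq == 1:
  Position 0 ('c'): freq=2, skip
  Position 1 ('c'): freq=2, skip
  Position 2 ('d'): freq=4, skip
  Position 3 ('b'): unique! => answer = 3

3


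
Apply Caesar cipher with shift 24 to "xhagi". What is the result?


Caesar cipher: shift "xhagi" by 24
  'x' (pos 23) + 24 = pos 21 = 'v'
  'h' (pos 7) + 24 = pos 5 = 'f'
  'a' (pos 0) + 24 = pos 24 = 'y'
  'g' (pos 6) + 24 = pos 4 = 'e'
  'i' (pos 8) + 24 = pos 6 = 'g'
Result: vfyeg

vfyeg


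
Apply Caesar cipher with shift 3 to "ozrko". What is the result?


Caesar cipher: shift "ozrko" by 3
  'o' (pos 14) + 3 = pos 17 = 'r'
  'z' (pos 25) + 3 = pos 2 = 'c'
  'r' (pos 17) + 3 = pos 20 = 'u'
  'k' (pos 10) + 3 = pos 13 = 'n'
  'o' (pos 14) + 3 = pos 17 = 'r'
Result: rcunr

rcunr


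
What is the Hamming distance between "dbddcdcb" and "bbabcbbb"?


Comparing "dbddcdcb" and "bbabcbbb" position by position:
  Position 0: 'd' vs 'b' => differ
  Position 1: 'b' vs 'b' => same
  Position 2: 'd' vs 'a' => differ
  Position 3: 'd' vs 'b' => differ
  Position 4: 'c' vs 'c' => same
  Position 5: 'd' vs 'b' => differ
  Position 6: 'c' vs 'b' => differ
  Position 7: 'b' vs 'b' => same
Total differences (Hamming distance): 5

5


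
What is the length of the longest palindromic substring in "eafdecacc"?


Input: "eafdecacc"
Checking substrings for palindromes:
  [5:8] "cac" (len 3) => palindrome
  [7:9] "cc" (len 2) => palindrome
Longest palindromic substring: "cac" with length 3

3


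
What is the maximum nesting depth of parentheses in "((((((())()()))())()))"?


Input: "((((((())()()))())()))"
Tracking depth:
  Position 0 '(': depth becomes 1
  Position 1 '(': depth becomes 2
  Position 2 '(': depth becomes 3
  Position 3 '(': depth becomes 4
  Position 4 '(': depth becomes 5
  Position 5 '(': depth becomes 6
  Position 6 '(': depth becomes 7
  Position 7 ')': depth becomes 6
  Position 8 ')': depth becomes 5
  Position 9 '(': depth becomes 6
  Position 10 ')': depth becomes 5
  Position 11 '(': depth becomes 6
  Position 12 ')': depth becomes 5
  Position 13 ')': depth becomes 4
  Position 14 ')': depth becomes 3
  Position 15 '(': depth becomes 4
  Position 16 ')': depth becomes 3
  Position 17 ')': depth becomes 2
  Position 18 '(': depth becomes 3
  Position 19 ')': depth becomes 2
  Position 20 ')': depth becomes 1
  Position 21 ')': depth becomes 0
Maximum depth reached: 7

7


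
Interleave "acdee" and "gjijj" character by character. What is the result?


Interleaving "acdee" and "gjijj":
  Position 0: 'a' from first, 'g' from second => "ag"
  Position 1: 'c' from first, 'j' from second => "cj"
  Position 2: 'd' from first, 'i' from second => "di"
  Position 3: 'e' from first, 'j' from second => "ej"
  Position 4: 'e' from first, 'j' from second => "ej"
Result: agcjdiejej

agcjdiejej


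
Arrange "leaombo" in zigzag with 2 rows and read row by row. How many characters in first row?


Zigzag "leaombo" into 2 rows:
Placing characters:
  'l' => row 0
  'e' => row 1
  'a' => row 0
  'o' => row 1
  'm' => row 0
  'b' => row 1
  'o' => row 0
Rows:
  Row 0: "lamo"
  Row 1: "eob"
First row length: 4

4


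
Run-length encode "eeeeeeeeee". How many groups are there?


Input: eeeeeeeeee
Scanning for consecutive runs:
  Group 1: 'e' x 10 (positions 0-9)
Total groups: 1

1


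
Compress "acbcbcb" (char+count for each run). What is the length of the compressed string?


Input: acbcbcb
Runs:
  'a' x 1 => "a1"
  'c' x 1 => "c1"
  'b' x 1 => "b1"
  'c' x 1 => "c1"
  'b' x 1 => "b1"
  'c' x 1 => "c1"
  'b' x 1 => "b1"
Compressed: "a1c1b1c1b1c1b1"
Compressed length: 14

14


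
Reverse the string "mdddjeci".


Input: mdddjeci
Reading characters right to left:
  Position 7: 'i'
  Position 6: 'c'
  Position 5: 'e'
  Position 4: 'j'
  Position 3: 'd'
  Position 2: 'd'
  Position 1: 'd'
  Position 0: 'm'
Reversed: icejdddm

icejdddm


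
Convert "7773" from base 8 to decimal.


Input: "7773" in base 8
Positional expansion:
  Digit '7' (value 7) x 8^3 = 3584
  Digit '7' (value 7) x 8^2 = 448
  Digit '7' (value 7) x 8^1 = 56
  Digit '3' (value 3) x 8^0 = 3
Sum = 4091

4091


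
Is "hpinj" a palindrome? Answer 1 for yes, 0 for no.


Input: hpinj
Reversed: jniph
  Compare pos 0 ('h') with pos 4 ('j'): MISMATCH
  Compare pos 1 ('p') with pos 3 ('n'): MISMATCH
Result: not a palindrome

0


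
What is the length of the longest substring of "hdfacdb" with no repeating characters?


Input: "hdfacdb"
Sliding window (track last position of each char):
  Position 0 ('h'): window [0,0] length 1 -- new best
  Position 1 ('d'): window [0,1] length 2 -- new best
  Position 2 ('f'): window [0,2] length 3 -- new best
  Position 3 ('a'): window [0,3] length 4 -- new best
  Position 4 ('c'): window [0,4] length 5 -- new best
  Position 5 ('d'): repeat (last at 1), move window start to 2
  Position 5 ('d'): window [2,5] length 4
  Position 6 ('b'): window [2,6] length 5
Longest substring with no repeats: "hdfac" with length 5

5


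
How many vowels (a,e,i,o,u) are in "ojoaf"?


Input: ojoaf
Checking each character:
  'o' at position 0: vowel (running total: 1)
  'j' at position 1: consonant
  'o' at position 2: vowel (running total: 2)
  'a' at position 3: vowel (running total: 3)
  'f' at position 4: consonant
Total vowels: 3

3


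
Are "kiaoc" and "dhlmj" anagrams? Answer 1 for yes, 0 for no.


Strings: "kiaoc", "dhlmj"
Sorted first:  aciko
Sorted second: dhjlm
Differ at position 0: 'a' vs 'd' => not anagrams

0


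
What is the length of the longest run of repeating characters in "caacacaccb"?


Input: "caacacaccb"
Scanning for longest run:
  Position 1 ('a'): new char, reset run to 1
  Position 2 ('a'): continues run of 'a', length=2
  Position 3 ('c'): new char, reset run to 1
  Position 4 ('a'): new char, reset run to 1
  Position 5 ('c'): new char, reset run to 1
  Position 6 ('a'): new char, reset run to 1
  Position 7 ('c'): new char, reset run to 1
  Position 8 ('c'): continues run of 'c', length=2
  Position 9 ('b'): new char, reset run to 1
Longest run: 'a' with length 2

2


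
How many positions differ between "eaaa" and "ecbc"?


Comparing "eaaa" and "ecbc" position by position:
  Position 0: 'e' vs 'e' => same
  Position 1: 'a' vs 'c' => DIFFER
  Position 2: 'a' vs 'b' => DIFFER
  Position 3: 'a' vs 'c' => DIFFER
Positions that differ: 3

3


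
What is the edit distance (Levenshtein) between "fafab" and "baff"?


Computing edit distance: "fafab" -> "baff"
DP table:
           b    a    f    f
      0    1    2    3    4
  f   1    1    2    2    3
  a   2    2    1    2    3
  f   3    3    2    1    2
  a   4    4    3    2    2
  b   5    4    4    3    3
Edit distance = dp[5][4] = 3

3


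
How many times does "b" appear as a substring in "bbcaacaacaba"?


Searching for "b" in "bbcaacaacaba"
Scanning each position:
  Position 0: "b" => MATCH
  Position 1: "b" => MATCH
  Position 2: "c" => no
  Position 3: "a" => no
  Position 4: "a" => no
  Position 5: "c" => no
  Position 6: "a" => no
  Position 7: "a" => no
  Position 8: "c" => no
  Position 9: "a" => no
  Position 10: "b" => MATCH
  Position 11: "a" => no
Total occurrences: 3

3


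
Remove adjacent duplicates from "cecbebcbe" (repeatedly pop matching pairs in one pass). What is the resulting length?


Input: cecbebcbe
Stack-based adjacent duplicate removal:
  Read 'c': push. Stack: c
  Read 'e': push. Stack: ce
  Read 'c': push. Stack: cec
  Read 'b': push. Stack: cecb
  Read 'e': push. Stack: cecbe
  Read 'b': push. Stack: cecbeb
  Read 'c': push. Stack: cecbebc
  Read 'b': push. Stack: cecbebcb
  Read 'e': push. Stack: cecbebcbe
Final stack: "cecbebcbe" (length 9)

9


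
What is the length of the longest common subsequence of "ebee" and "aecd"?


LCS of "ebee" and "aecd"
DP table:
           a    e    c    d
      0    0    0    0    0
  e   0    0    1    1    1
  b   0    0    1    1    1
  e   0    0    1    1    1
  e   0    0    1    1    1
LCS length = dp[4][4] = 1

1


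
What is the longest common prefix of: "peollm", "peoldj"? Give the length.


Words: peollm, peoldj
  Position 0: all 'p' => match
  Position 1: all 'e' => match
  Position 2: all 'o' => match
  Position 3: all 'l' => match
  Position 4: ('l', 'd') => mismatch, stop
LCP = "peol" (length 4)

4


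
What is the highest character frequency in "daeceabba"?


Input: daeceabba
Character counts:
  'a': 3
  'b': 2
  'c': 1
  'd': 1
  'e': 2
Maximum frequency: 3

3


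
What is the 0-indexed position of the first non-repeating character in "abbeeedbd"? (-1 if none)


Input: abbeeedbd
Character frequencies:
  'a': 1
  'b': 3
  'd': 2
  'e': 3
Scanning left to right for freq == 1:
  Position 0 ('a'): unique! => answer = 0

0


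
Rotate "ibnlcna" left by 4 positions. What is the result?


Input: "ibnlcna", rotate left by 4
First 4 characters: "ibnl"
Remaining characters: "cna"
Concatenate remaining + first: "cna" + "ibnl" = "cnaibnl"

cnaibnl


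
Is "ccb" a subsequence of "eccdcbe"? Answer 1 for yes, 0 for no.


Check if "ccb" is a subsequence of "eccdcbe"
Greedy scan:
  Position 0 ('e'): no match needed
  Position 1 ('c'): matches sub[0] = 'c'
  Position 2 ('c'): matches sub[1] = 'c'
  Position 3 ('d'): no match needed
  Position 4 ('c'): no match needed
  Position 5 ('b'): matches sub[2] = 'b'
  Position 6 ('e'): no match needed
All 3 characters matched => is a subsequence

1


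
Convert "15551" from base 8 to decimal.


Input: "15551" in base 8
Positional expansion:
  Digit '1' (value 1) x 8^4 = 4096
  Digit '5' (value 5) x 8^3 = 2560
  Digit '5' (value 5) x 8^2 = 320
  Digit '5' (value 5) x 8^1 = 40
  Digit '1' (value 1) x 8^0 = 1
Sum = 7017

7017


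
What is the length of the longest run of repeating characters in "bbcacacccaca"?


Input: "bbcacacccaca"
Scanning for longest run:
  Position 1 ('b'): continues run of 'b', length=2
  Position 2 ('c'): new char, reset run to 1
  Position 3 ('a'): new char, reset run to 1
  Position 4 ('c'): new char, reset run to 1
  Position 5 ('a'): new char, reset run to 1
  Position 6 ('c'): new char, reset run to 1
  Position 7 ('c'): continues run of 'c', length=2
  Position 8 ('c'): continues run of 'c', length=3
  Position 9 ('a'): new char, reset run to 1
  Position 10 ('c'): new char, reset run to 1
  Position 11 ('a'): new char, reset run to 1
Longest run: 'c' with length 3

3


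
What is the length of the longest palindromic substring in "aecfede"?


Input: "aecfede"
Checking substrings for palindromes:
  [4:7] "ede" (len 3) => palindrome
Longest palindromic substring: "ede" with length 3

3


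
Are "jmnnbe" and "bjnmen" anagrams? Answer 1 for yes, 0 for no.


Strings: "jmnnbe", "bjnmen"
Sorted first:  bejmnn
Sorted second: bejmnn
Sorted forms match => anagrams

1


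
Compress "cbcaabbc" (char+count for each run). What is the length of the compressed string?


Input: cbcaabbc
Runs:
  'c' x 1 => "c1"
  'b' x 1 => "b1"
  'c' x 1 => "c1"
  'a' x 2 => "a2"
  'b' x 2 => "b2"
  'c' x 1 => "c1"
Compressed: "c1b1c1a2b2c1"
Compressed length: 12

12


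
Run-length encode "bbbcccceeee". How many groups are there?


Input: bbbcccceeee
Scanning for consecutive runs:
  Group 1: 'b' x 3 (positions 0-2)
  Group 2: 'c' x 4 (positions 3-6)
  Group 3: 'e' x 4 (positions 7-10)
Total groups: 3

3


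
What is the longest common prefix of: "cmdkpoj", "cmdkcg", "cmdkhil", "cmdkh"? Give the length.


Words: cmdkpoj, cmdkcg, cmdkhil, cmdkh
  Position 0: all 'c' => match
  Position 1: all 'm' => match
  Position 2: all 'd' => match
  Position 3: all 'k' => match
  Position 4: ('p', 'c', 'h', 'h') => mismatch, stop
LCP = "cmdk" (length 4)

4


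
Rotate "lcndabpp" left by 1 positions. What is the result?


Input: "lcndabpp", rotate left by 1
First 1 characters: "l"
Remaining characters: "cndabpp"
Concatenate remaining + first: "cndabpp" + "l" = "cndabppl"

cndabppl


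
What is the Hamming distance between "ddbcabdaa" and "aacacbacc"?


Comparing "ddbcabdaa" and "aacacbacc" position by position:
  Position 0: 'd' vs 'a' => differ
  Position 1: 'd' vs 'a' => differ
  Position 2: 'b' vs 'c' => differ
  Position 3: 'c' vs 'a' => differ
  Position 4: 'a' vs 'c' => differ
  Position 5: 'b' vs 'b' => same
  Position 6: 'd' vs 'a' => differ
  Position 7: 'a' vs 'c' => differ
  Position 8: 'a' vs 'c' => differ
Total differences (Hamming distance): 8

8


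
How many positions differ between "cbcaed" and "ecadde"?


Comparing "cbcaed" and "ecadde" position by position:
  Position 0: 'c' vs 'e' => DIFFER
  Position 1: 'b' vs 'c' => DIFFER
  Position 2: 'c' vs 'a' => DIFFER
  Position 3: 'a' vs 'd' => DIFFER
  Position 4: 'e' vs 'd' => DIFFER
  Position 5: 'd' vs 'e' => DIFFER
Positions that differ: 6

6


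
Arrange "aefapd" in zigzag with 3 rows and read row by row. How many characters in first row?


Zigzag "aefapd" into 3 rows:
Placing characters:
  'a' => row 0
  'e' => row 1
  'f' => row 2
  'a' => row 1
  'p' => row 0
  'd' => row 1
Rows:
  Row 0: "ap"
  Row 1: "ead"
  Row 2: "f"
First row length: 2

2


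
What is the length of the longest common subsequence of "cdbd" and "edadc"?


LCS of "cdbd" and "edadc"
DP table:
           e    d    a    d    c
      0    0    0    0    0    0
  c   0    0    0    0    0    1
  d   0    0    1    1    1    1
  b   0    0    1    1    1    1
  d   0    0    1    1    2    2
LCS length = dp[4][5] = 2

2


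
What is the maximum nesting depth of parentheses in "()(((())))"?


Input: "()(((())))"
Tracking depth:
  Position 0 '(': depth becomes 1
  Position 1 ')': depth becomes 0
  Position 2 '(': depth becomes 1
  Position 3 '(': depth becomes 2
  Position 4 '(': depth becomes 3
  Position 5 '(': depth becomes 4
  Position 6 ')': depth becomes 3
  Position 7 ')': depth becomes 2
  Position 8 ')': depth becomes 1
  Position 9 ')': depth becomes 0
Maximum depth reached: 4

4


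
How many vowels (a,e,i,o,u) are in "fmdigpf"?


Input: fmdigpf
Checking each character:
  'f' at position 0: consonant
  'm' at position 1: consonant
  'd' at position 2: consonant
  'i' at position 3: vowel (running total: 1)
  'g' at position 4: consonant
  'p' at position 5: consonant
  'f' at position 6: consonant
Total vowels: 1

1


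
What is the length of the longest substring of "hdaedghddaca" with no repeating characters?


Input: "hdaedghddaca"
Sliding window (track last position of each char):
  Position 0 ('h'): window [0,0] length 1 -- new best
  Position 1 ('d'): window [0,1] length 2 -- new best
  Position 2 ('a'): window [0,2] length 3 -- new best
  Position 3 ('e'): window [0,3] length 4 -- new best
  Position 4 ('d'): repeat (last at 1), move window start to 2
  Position 4 ('d'): window [2,4] length 3
  Position 5 ('g'): window [2,5] length 4
  Position 6 ('h'): window [2,6] length 5 -- new best
  Position 7 ('d'): repeat (last at 4), move window start to 5
  Position 7 ('d'): window [5,7] length 3
  Position 8 ('d'): repeat (last at 7), move window start to 8
  Position 8 ('d'): window [8,8] length 1
  Position 9 ('a'): window [8,9] length 2
  Position 10 ('c'): window [8,10] length 3
  Position 11 ('a'): repeat (last at 9), move window start to 10
  Position 11 ('a'): window [10,11] length 2
Longest substring with no repeats: "aedgh" with length 5

5


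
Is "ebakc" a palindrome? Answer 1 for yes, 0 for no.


Input: ebakc
Reversed: ckabe
  Compare pos 0 ('e') with pos 4 ('c'): MISMATCH
  Compare pos 1 ('b') with pos 3 ('k'): MISMATCH
Result: not a palindrome

0


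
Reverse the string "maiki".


Input: maiki
Reading characters right to left:
  Position 4: 'i'
  Position 3: 'k'
  Position 2: 'i'
  Position 1: 'a'
  Position 0: 'm'
Reversed: ikiam

ikiam


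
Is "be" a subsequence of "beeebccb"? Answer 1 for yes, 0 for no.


Check if "be" is a subsequence of "beeebccb"
Greedy scan:
  Position 0 ('b'): matches sub[0] = 'b'
  Position 1 ('e'): matches sub[1] = 'e'
  Position 2 ('e'): no match needed
  Position 3 ('e'): no match needed
  Position 4 ('b'): no match needed
  Position 5 ('c'): no match needed
  Position 6 ('c'): no match needed
  Position 7 ('b'): no match needed
All 2 characters matched => is a subsequence

1


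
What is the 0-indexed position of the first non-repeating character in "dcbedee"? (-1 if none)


Input: dcbedee
Character frequencies:
  'b': 1
  'c': 1
  'd': 2
  'e': 3
Scanning left to right for freq == 1:
  Position 0 ('d'): freq=2, skip
  Position 1 ('c'): unique! => answer = 1

1


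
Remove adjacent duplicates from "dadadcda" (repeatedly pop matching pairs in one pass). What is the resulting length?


Input: dadadcda
Stack-based adjacent duplicate removal:
  Read 'd': push. Stack: d
  Read 'a': push. Stack: da
  Read 'd': push. Stack: dad
  Read 'a': push. Stack: dada
  Read 'd': push. Stack: dadad
  Read 'c': push. Stack: dadadc
  Read 'd': push. Stack: dadadcd
  Read 'a': push. Stack: dadadcda
Final stack: "dadadcda" (length 8)

8


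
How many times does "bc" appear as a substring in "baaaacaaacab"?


Searching for "bc" in "baaaacaaacab"
Scanning each position:
  Position 0: "ba" => no
  Position 1: "aa" => no
  Position 2: "aa" => no
  Position 3: "aa" => no
  Position 4: "ac" => no
  Position 5: "ca" => no
  Position 6: "aa" => no
  Position 7: "aa" => no
  Position 8: "ac" => no
  Position 9: "ca" => no
  Position 10: "ab" => no
Total occurrences: 0

0


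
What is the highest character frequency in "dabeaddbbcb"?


Input: dabeaddbbcb
Character counts:
  'a': 2
  'b': 4
  'c': 1
  'd': 3
  'e': 1
Maximum frequency: 4

4


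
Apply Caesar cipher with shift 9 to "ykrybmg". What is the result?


Caesar cipher: shift "ykrybmg" by 9
  'y' (pos 24) + 9 = pos 7 = 'h'
  'k' (pos 10) + 9 = pos 19 = 't'
  'r' (pos 17) + 9 = pos 0 = 'a'
  'y' (pos 24) + 9 = pos 7 = 'h'
  'b' (pos 1) + 9 = pos 10 = 'k'
  'm' (pos 12) + 9 = pos 21 = 'v'
  'g' (pos 6) + 9 = pos 15 = 'p'
Result: htahkvp

htahkvp


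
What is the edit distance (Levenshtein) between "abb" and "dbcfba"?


Computing edit distance: "abb" -> "dbcfba"
DP table:
           d    b    c    f    b    a
      0    1    2    3    4    5    6
  a   1    1    2    3    4    5    5
  b   2    2    1    2    3    4    5
  b   3    3    2    2    3    3    4
Edit distance = dp[3][6] = 4

4


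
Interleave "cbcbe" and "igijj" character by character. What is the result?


Interleaving "cbcbe" and "igijj":
  Position 0: 'c' from first, 'i' from second => "ci"
  Position 1: 'b' from first, 'g' from second => "bg"
  Position 2: 'c' from first, 'i' from second => "ci"
  Position 3: 'b' from first, 'j' from second => "bj"
  Position 4: 'e' from first, 'j' from second => "ej"
Result: cibgcibjej

cibgcibjej


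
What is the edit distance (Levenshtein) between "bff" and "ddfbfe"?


Computing edit distance: "bff" -> "ddfbfe"
DP table:
           d    d    f    b    f    e
      0    1    2    3    4    5    6
  b   1    1    2    3    3    4    5
  f   2    2    2    2    3    3    4
  f   3    3    3    2    3    3    4
Edit distance = dp[3][6] = 4

4


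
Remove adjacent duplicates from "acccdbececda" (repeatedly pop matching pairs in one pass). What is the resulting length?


Input: acccdbececda
Stack-based adjacent duplicate removal:
  Read 'a': push. Stack: a
  Read 'c': push. Stack: ac
  Read 'c': matches stack top 'c' => pop. Stack: a
  Read 'c': push. Stack: ac
  Read 'd': push. Stack: acd
  Read 'b': push. Stack: acdb
  Read 'e': push. Stack: acdbe
  Read 'c': push. Stack: acdbec
  Read 'e': push. Stack: acdbece
  Read 'c': push. Stack: acdbecec
  Read 'd': push. Stack: acdbececd
  Read 'a': push. Stack: acdbececda
Final stack: "acdbececda" (length 10)

10


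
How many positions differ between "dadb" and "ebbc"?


Comparing "dadb" and "ebbc" position by position:
  Position 0: 'd' vs 'e' => DIFFER
  Position 1: 'a' vs 'b' => DIFFER
  Position 2: 'd' vs 'b' => DIFFER
  Position 3: 'b' vs 'c' => DIFFER
Positions that differ: 4

4


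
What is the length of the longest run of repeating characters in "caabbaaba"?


Input: "caabbaaba"
Scanning for longest run:
  Position 1 ('a'): new char, reset run to 1
  Position 2 ('a'): continues run of 'a', length=2
  Position 3 ('b'): new char, reset run to 1
  Position 4 ('b'): continues run of 'b', length=2
  Position 5 ('a'): new char, reset run to 1
  Position 6 ('a'): continues run of 'a', length=2
  Position 7 ('b'): new char, reset run to 1
  Position 8 ('a'): new char, reset run to 1
Longest run: 'a' with length 2

2


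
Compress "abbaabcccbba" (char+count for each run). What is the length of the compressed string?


Input: abbaabcccbba
Runs:
  'a' x 1 => "a1"
  'b' x 2 => "b2"
  'a' x 2 => "a2"
  'b' x 1 => "b1"
  'c' x 3 => "c3"
  'b' x 2 => "b2"
  'a' x 1 => "a1"
Compressed: "a1b2a2b1c3b2a1"
Compressed length: 14

14


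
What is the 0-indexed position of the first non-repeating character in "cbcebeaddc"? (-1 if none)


Input: cbcebeaddc
Character frequencies:
  'a': 1
  'b': 2
  'c': 3
  'd': 2
  'e': 2
Scanning left to right for freq == 1:
  Position 0 ('c'): freq=3, skip
  Position 1 ('b'): freq=2, skip
  Position 2 ('c'): freq=3, skip
  Position 3 ('e'): freq=2, skip
  Position 4 ('b'): freq=2, skip
  Position 5 ('e'): freq=2, skip
  Position 6 ('a'): unique! => answer = 6

6


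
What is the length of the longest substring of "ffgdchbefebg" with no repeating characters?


Input: "ffgdchbefebg"
Sliding window (track last position of each char):
  Position 0 ('f'): window [0,0] length 1 -- new best
  Position 1 ('f'): repeat (last at 0), move window start to 1
  Position 1 ('f'): window [1,1] length 1
  Position 2 ('g'): window [1,2] length 2 -- new best
  Position 3 ('d'): window [1,3] length 3 -- new best
  Position 4 ('c'): window [1,4] length 4 -- new best
  Position 5 ('h'): window [1,5] length 5 -- new best
  Position 6 ('b'): window [1,6] length 6 -- new best
  Position 7 ('e'): window [1,7] length 7 -- new best
  Position 8 ('f'): repeat (last at 1), move window start to 2
  Position 8 ('f'): window [2,8] length 7
  Position 9 ('e'): repeat (last at 7), move window start to 8
  Position 9 ('e'): window [8,9] length 2
  Position 10 ('b'): window [8,10] length 3
  Position 11 ('g'): window [8,11] length 4
Longest substring with no repeats: "fgdchbe" with length 7

7


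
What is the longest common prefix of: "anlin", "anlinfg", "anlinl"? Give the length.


Words: anlin, anlinfg, anlinl
  Position 0: all 'a' => match
  Position 1: all 'n' => match
  Position 2: all 'l' => match
  Position 3: all 'i' => match
  Position 4: all 'n' => match
LCP = "anlin" (length 5)

5


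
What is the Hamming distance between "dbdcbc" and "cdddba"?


Comparing "dbdcbc" and "cdddba" position by position:
  Position 0: 'd' vs 'c' => differ
  Position 1: 'b' vs 'd' => differ
  Position 2: 'd' vs 'd' => same
  Position 3: 'c' vs 'd' => differ
  Position 4: 'b' vs 'b' => same
  Position 5: 'c' vs 'a' => differ
Total differences (Hamming distance): 4

4


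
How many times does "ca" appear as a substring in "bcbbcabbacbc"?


Searching for "ca" in "bcbbcabbacbc"
Scanning each position:
  Position 0: "bc" => no
  Position 1: "cb" => no
  Position 2: "bb" => no
  Position 3: "bc" => no
  Position 4: "ca" => MATCH
  Position 5: "ab" => no
  Position 6: "bb" => no
  Position 7: "ba" => no
  Position 8: "ac" => no
  Position 9: "cb" => no
  Position 10: "bc" => no
Total occurrences: 1

1


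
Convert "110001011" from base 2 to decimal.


Input: "110001011" in base 2
Positional expansion:
  Digit '1' (value 1) x 2^8 = 256
  Digit '1' (value 1) x 2^7 = 128
  Digit '0' (value 0) x 2^6 = 0
  Digit '0' (value 0) x 2^5 = 0
  Digit '0' (value 0) x 2^4 = 0
  Digit '1' (value 1) x 2^3 = 8
  Digit '0' (value 0) x 2^2 = 0
  Digit '1' (value 1) x 2^1 = 2
  Digit '1' (value 1) x 2^0 = 1
Sum = 395

395
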